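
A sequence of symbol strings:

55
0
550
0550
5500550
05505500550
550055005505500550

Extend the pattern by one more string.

05505500550550055005505500550

This is a Fibonacci-style word recurrence s(k) = s(k−2)·s(k−1): e.g. 55·0 = 550.
So term 8 is 05505500550·550055005505500550.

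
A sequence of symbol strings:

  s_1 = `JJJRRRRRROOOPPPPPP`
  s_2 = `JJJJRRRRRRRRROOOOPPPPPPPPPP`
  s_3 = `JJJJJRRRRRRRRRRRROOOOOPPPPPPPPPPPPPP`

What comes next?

Term n consists of n+1 J's, followed by 3n R's, followed by n+1 O's, followed by 4n-2 P's, where the shown terms are n = 2, 3, 4.
Setting n = 5 gives 6, 15, 6, 18 characters in each block.

JJJJJJRRRRRRRRRRRRRRROOOOOOPPPPPPPPPPPPPPPPPP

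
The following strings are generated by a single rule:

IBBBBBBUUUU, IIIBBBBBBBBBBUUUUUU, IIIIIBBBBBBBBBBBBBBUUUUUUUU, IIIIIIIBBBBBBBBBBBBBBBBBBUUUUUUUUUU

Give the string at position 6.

IIIIIIIIIIIBBBBBBBBBBBBBBBBBBBBBBBBBBUUUUUUUUUUUUUU

Each string has the form I^{2n-1} B^{4n+2} U^{2n+2} (n = 1, 2, …).
Setting n = 6 gives 11, 26, 14 characters in each block.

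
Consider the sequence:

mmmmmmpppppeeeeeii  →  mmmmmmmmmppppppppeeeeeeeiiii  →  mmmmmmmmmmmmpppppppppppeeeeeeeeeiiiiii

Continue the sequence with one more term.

mmmmmmmmmmmmmmmppppppppppppppeeeeeeeeeeeiiiiiiii

Term n consists of 3n m's, followed by 3n-1 p's, followed by 2n+1 e's, followed by 2n-2 i's, where the shown terms are n = 2, 3, 4.
Setting n = 5 gives 15, 14, 11, 8 characters in each block.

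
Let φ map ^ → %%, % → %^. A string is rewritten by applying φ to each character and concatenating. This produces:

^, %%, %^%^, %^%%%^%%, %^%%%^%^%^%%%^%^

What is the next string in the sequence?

%^%%%^%^%^%%%^%%%^%%%^%^%^%%%^%%

Replace each of the 16 characters of %^%%%^%^%^%%%^%^ in place — %^ %% %^ %^ %^ %% %^ %% %^ %% %^ %^ %^ %% %^ %% — and concatenate.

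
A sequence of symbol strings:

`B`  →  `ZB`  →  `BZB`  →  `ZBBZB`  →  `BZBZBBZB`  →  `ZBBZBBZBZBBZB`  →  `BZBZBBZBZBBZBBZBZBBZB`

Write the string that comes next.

ZBBZBBZBZBBZBBZBZBBZBZBBZBBZBZBBZB

Each term (from the third on) is the two preceding terms concatenated in order: term 3 = B·ZB = BZB.
Continuing: ZBBZBBZBZBBZB · BZBZBBZBZBBZBBZBZBBZB gives term 8.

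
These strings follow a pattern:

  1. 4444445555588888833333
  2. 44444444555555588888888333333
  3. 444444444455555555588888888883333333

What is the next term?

4444444444445555555555588888888888833333333

Term n consists of 2n 4's, followed by 2n-1 5's, followed by 2n 8's, followed by n+2 3's, where the shown terms are n = 3, 4, 5.
At n = 6 the blocks have lengths 12, 11, 12, 8.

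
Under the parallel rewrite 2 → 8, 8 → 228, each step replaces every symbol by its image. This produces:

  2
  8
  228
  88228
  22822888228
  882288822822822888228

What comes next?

Applying the rule to each of the 21 symbols of 882288822822822888228 gives the pieces 228 228 8 8 228 228 228 8 8 228 8 8 228 8 8 228 228 228 8 8 228, which concatenate to the answer.

2282288822822822888228882288822822822888228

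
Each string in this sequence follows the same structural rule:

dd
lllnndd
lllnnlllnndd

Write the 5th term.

Every step adds lllnn at the front: s(k+1) = lllnn·s(k).
From lllnnlllnndd, 2 further steps: lllnnlllnndd → lllnnlllnnlllnndd → (answer).

lllnnlllnnlllnnlllnndd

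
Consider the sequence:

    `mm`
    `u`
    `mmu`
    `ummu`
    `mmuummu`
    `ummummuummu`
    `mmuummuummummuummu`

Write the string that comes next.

ummummuummummuummuummummuummu

Each term (from the third on) is the two preceding terms concatenated in order: term 3 = mm·u = mmu.
So term 8 is ummummuummu·mmuummuummummuummu.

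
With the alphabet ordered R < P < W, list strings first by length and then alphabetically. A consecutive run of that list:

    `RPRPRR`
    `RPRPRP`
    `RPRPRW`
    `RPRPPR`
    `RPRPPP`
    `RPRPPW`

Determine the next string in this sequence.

Find the rightmost character of RPRPPW below W, bump it to the next letter, and reset everything to its right to R.

RPRPWR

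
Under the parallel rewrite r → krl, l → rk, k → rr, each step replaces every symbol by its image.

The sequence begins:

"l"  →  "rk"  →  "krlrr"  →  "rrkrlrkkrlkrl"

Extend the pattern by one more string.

φ(rrkrlrkkrlkrl) expands symbol-by-symbol to krl krl rr krl rk krl rr rr krl rk rr krl rk; joining the 13 pieces gives the next term.

krlkrlrrkrlrkkrlrrrrkrlrkrrkrlrk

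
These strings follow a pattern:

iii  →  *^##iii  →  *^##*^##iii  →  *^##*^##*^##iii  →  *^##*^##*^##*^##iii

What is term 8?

Every step adds *^## at the front: s(k+1) = *^##·s(k).
From *^##*^##*^##*^##iii, 3 further steps: *^##*^##*^##*^##iii → *^##*^##*^##*^##*^##iii → *^##*^##*^##*^##*^##*^##iii → (answer).

*^##*^##*^##*^##*^##*^##*^##iii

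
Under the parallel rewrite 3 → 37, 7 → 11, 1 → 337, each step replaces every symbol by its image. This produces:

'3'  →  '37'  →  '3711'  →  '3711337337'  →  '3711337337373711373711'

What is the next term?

37113373373737113737113711371133733737113711337337

φ(3711337337373711373711) expands symbol-by-symbol to 37 11 337 337 37 37 11 37 37 11 37 11 37 11 337 337 37 11 37 11 337 337; joining the 22 pieces gives the next term.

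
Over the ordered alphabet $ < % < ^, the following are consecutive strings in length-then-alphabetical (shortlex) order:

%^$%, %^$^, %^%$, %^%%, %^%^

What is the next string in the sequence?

%^^$

The successor of %^%^ increments the rightmost position that isn't already ^ and resets every position after it to $.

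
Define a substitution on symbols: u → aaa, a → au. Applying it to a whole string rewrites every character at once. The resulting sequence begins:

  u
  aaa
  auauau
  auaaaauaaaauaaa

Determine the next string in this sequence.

auaaaauauauauaaaauauauauaaaauauau

Applying the rule to each of the 15 symbols of auaaaauaaaauaaa gives the pieces au aaa au au au au aaa au au au au aaa au au au, which concatenate to the answer.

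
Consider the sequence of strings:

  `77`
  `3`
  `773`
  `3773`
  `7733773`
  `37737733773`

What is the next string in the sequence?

773377337737733773

From term 3 onward, concatenate the second-to-last term with the last: 77·3 = 773, 3·773 = 3773, …
Continuing: 7733773 · 37737733773 gives term 7.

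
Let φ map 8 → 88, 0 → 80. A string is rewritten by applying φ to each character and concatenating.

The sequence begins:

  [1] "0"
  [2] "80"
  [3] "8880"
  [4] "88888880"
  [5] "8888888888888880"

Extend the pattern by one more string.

88888888888888888888888888888880

φ(8888888888888880) expands symbol-by-symbol to 88 88 88 88 88 88 88 88 88 88 88 88 88 88 88 80; joining the 16 pieces gives the next term.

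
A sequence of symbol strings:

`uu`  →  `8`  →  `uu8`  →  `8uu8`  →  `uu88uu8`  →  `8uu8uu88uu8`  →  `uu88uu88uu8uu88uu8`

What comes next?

8uu8uu88uu8uu88uu88uu8uu88uu8

This is a Fibonacci-style word recurrence s(k) = s(k−2)·s(k−1): e.g. uu·8 = uu8.
So term 8 is 8uu8uu88uu8·uu88uu88uu8uu88uu8.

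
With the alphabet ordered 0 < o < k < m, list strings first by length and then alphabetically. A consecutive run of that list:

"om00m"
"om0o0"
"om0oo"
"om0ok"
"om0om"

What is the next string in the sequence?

Find the rightmost character of om0om below m, bump it to the next letter, and reset everything to its right to 0.

om0k0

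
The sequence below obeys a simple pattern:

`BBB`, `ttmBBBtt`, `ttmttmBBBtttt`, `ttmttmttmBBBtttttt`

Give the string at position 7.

ttmttmttmttmttmttmBBBtttttttttttt

s(k+1) = ttm·s(k)·tt, so each term gains ttm as a prefix and tt as a suffix.
From ttmttmttmBBBtttttt, 3 further steps: ttmttmttmBBBtttttt → ttmttmttmttmBBBtttttttt → ttmttmttmttmttmBBBtttttttttt → (answer).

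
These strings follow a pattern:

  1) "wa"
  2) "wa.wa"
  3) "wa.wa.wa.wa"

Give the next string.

s(k+1) = s(k)·.·s(k) — each term doubles the last with '.' between the halves.
So the next term is two copies of wa.wa.wa.wa with '.' between the halves.

wa.wa.wa.wa.wa.wa.wa.wa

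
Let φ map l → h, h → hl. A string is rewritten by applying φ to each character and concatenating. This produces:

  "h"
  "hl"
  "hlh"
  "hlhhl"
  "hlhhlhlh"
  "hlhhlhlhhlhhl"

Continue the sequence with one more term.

Replace each of the 13 characters of hlhhlhlhhlhhl in place — hl h hl hl h hl h hl hl h hl hl h — and concatenate.

hlhhlhlhhlhhlhlhhlhlh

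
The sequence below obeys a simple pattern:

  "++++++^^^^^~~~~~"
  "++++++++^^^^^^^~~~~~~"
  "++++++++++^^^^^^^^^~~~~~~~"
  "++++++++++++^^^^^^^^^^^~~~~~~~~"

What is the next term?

++++++++++++++^^^^^^^^^^^^^~~~~~~~~~

The n-th term is 2n +'s then 2n-1 ^'s then n+2 ~'s, where the shown terms are n = 3, 4, 5, 6.
At n = 7 the blocks have lengths 14, 13, 9.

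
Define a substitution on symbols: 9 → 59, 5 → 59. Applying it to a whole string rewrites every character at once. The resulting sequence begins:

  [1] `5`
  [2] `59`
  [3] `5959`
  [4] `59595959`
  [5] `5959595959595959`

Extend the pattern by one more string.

Applying the rule to each of the 16 symbols of 5959595959595959 gives the pieces 59 59 59 59 59 59 59 59 59 59 59 59 59 59 59 59, which concatenate to the answer.

59595959595959595959595959595959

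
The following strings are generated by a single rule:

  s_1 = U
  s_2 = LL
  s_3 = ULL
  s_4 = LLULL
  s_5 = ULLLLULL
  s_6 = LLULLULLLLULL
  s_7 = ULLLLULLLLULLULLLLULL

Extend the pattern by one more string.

LLULLULLLLULLULLLLULLLLULLULLLLULL

This is a Fibonacci-style word recurrence s(k) = s(k−2)·s(k−1): e.g. U·LL = ULL.
So term 8 is LLULLULLLLULL·ULLLLULLLLULLULLLLULL.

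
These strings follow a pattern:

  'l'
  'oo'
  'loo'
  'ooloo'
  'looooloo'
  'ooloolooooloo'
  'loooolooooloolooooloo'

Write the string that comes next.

From term 3 onward, concatenate the second-to-last term with the last: l·oo = loo, oo·loo = ooloo, …
Continuing: ooloolooooloo · loooolooooloolooooloo gives term 8.

oolooloooolooloooolooooloolooooloo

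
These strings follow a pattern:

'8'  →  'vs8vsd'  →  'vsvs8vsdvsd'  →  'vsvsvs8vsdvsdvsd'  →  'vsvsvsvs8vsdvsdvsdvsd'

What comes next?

Every step adds vs to the front and vsd to the end of the previous string.
One more step from vsvsvsvs8vsdvsdvsdvsd gives the answer.

vsvsvsvsvs8vsdvsdvsdvsdvsd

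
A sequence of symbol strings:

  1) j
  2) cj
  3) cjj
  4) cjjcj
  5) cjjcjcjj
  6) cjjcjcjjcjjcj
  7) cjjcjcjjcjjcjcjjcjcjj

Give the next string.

cjjcjcjjcjjcjcjjcjcjjcjjcjcjjcjjcj

Each term (from the third on) is the previous term followed by the one before it: term 3 = cj·j = cjj.
The next term joins cjjcjcjjcjjcjcjjcjcjj and cjjcjcjjcjjcj.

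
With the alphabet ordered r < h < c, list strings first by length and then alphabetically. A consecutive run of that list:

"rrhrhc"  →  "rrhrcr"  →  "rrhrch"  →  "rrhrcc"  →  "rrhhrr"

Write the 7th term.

Stepping forward 2 times from rrhhrr: rrhhrr → rrhhrh, then the target.

rrhhrc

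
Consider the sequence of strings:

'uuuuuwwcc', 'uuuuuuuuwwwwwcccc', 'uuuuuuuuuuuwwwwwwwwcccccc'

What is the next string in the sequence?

Each string has the form u^{3n+2} w^{3n-1} c^{2n} (n = 1, 2, …).
For the next term, n = 4, so the run lengths are 14, 11, 8.

uuuuuuuuuuuuuuwwwwwwwwwwwcccccccc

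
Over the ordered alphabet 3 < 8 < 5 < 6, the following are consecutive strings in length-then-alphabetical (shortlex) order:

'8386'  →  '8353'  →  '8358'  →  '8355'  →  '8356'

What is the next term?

Treat 8356 as a base-4 numeral over the given alphabet and add one, carrying through any trailing 6's.

8363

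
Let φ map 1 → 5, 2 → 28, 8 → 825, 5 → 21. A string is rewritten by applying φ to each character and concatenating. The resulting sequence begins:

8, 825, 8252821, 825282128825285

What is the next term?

Rewriting the 15 symbols of 825282128825285 one by one yields 825 28 21 28 825 28 5 28 825 825 28 21 28 825 21; concatenated:

8252821288252852882582528212882521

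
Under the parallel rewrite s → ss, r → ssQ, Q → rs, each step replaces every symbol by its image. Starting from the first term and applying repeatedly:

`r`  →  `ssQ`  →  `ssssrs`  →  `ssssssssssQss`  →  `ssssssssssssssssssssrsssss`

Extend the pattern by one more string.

φ(ssssssssssssssssssssrsssss) expands symbol-by-symbol to ss ss ss ss ss ss ss ss ss ss ss ss ss ss ss ss ss ss ss ss ssQ ss ss ss ss ss; joining the 26 pieces gives the next term.

ssssssssssssssssssssssssssssssssssssssssssQssssssssss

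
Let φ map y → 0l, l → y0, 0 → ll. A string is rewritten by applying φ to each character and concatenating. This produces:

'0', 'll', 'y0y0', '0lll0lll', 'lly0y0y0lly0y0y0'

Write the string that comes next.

y0y00lll0lll0llly0y00lll0lll0lll

Replace each of the 16 characters of lly0y0y0lly0y0y0 in place — y0 y0 0l ll 0l ll 0l ll y0 y0 0l ll 0l ll 0l ll — and concatenate.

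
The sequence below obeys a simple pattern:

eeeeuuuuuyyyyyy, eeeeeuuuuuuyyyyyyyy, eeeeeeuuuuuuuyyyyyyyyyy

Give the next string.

eeeeeeeuuuuuuuuyyyyyyyyyyyy

Each string has the form e^{n+1} u^{n+2} y^{2n}, where the shown terms are n = 3, 4, 5.
Setting n = 6 gives 7, 8, 12 characters in each block.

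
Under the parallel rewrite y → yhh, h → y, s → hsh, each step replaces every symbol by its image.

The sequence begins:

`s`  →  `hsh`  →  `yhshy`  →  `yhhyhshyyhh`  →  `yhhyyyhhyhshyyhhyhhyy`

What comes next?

φ(yhhyyyhhyhshyyhhyhhyy) expands symbol-by-symbol to yhh y y yhh yhh yhh y y yhh y hsh y yhh yhh y y yhh y y yhh yhh; joining the 21 pieces gives the next term.

yhhyyyhhyhhyhhyyyhhyhshyyhhyhhyyyhhyyyhhyhh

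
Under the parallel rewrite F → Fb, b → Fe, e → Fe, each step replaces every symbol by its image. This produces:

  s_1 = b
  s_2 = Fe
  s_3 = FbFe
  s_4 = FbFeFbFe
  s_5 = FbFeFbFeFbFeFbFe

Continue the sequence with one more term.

Applying the rule to each of the 16 symbols of FbFeFbFeFbFeFbFe gives the pieces Fb Fe Fb Fe Fb Fe Fb Fe Fb Fe Fb Fe Fb Fe Fb Fe, which concatenate to the answer.

FbFeFbFeFbFeFbFeFbFeFbFeFbFeFbFe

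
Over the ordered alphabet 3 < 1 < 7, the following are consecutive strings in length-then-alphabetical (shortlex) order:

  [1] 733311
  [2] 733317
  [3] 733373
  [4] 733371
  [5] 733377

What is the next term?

733133

The successor of 733377 increments the rightmost position that isn't already 7 and resets every position after it to 3.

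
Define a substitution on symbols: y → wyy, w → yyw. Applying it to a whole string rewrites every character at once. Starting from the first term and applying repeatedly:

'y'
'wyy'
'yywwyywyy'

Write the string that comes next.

Apply φ to yywwyywyy symbol by symbol: y→wyy, y→wyy, w→yyw, w→yyw, y→wyy, y→wyy, w→yyw, y→wyy, y→wyy; joined: wyy wyy yyw yyw wyy wyy yyw wyy wyy.

wyywyyyywyywwyywyyyywwyywyy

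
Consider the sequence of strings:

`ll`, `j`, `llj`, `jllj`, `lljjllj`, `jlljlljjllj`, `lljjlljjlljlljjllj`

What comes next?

jlljlljjlljlljjlljjlljlljjllj

This is a Fibonacci-style word recurrence s(k) = s(k−2)·s(k−1): e.g. ll·j = llj.
Continuing: jlljlljjllj · lljjlljjlljlljjllj gives term 8.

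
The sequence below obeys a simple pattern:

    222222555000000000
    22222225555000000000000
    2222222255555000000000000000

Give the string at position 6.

2222222222255555555000000000000000000000000

The n-th term is n+3 2's then n 5's then 3n 0's, where the shown terms are n = 3, 4, 5.
Setting n = 8 gives 11, 8, 24 characters in each block.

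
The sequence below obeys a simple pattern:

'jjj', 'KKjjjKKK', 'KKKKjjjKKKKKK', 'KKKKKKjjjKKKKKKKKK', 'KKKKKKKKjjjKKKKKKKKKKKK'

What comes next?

KKKKKKKKKKjjjKKKKKKKKKKKKKKK

s(k+1) = KK·s(k)·KKK, so each term gains KK as a prefix and KKK as a suffix.
One more step from KKKKKKKKjjjKKKKKKKKKKKK gives the answer.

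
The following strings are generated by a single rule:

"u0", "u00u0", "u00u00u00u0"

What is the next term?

s(k+1) = s(k)·0·s(k) — each term doubles the last with '0' between the halves.
One more doubling of u00u00u00u0 gives the answer.

u00u00u00u00u00u00u00u0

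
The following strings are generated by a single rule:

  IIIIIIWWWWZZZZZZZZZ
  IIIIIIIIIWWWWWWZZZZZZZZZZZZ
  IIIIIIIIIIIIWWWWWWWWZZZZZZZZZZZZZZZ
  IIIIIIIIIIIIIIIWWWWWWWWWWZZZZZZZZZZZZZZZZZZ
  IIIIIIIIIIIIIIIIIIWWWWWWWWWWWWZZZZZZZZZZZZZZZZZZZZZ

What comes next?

Term n consists of 3n I's, followed by 2n W's, followed by 3n+3 Z's, where the shown terms are n = 2, 3, 4, 5, 6.
At n = 7 the blocks have lengths 21, 14, 24.

IIIIIIIIIIIIIIIIIIIIIWWWWWWWWWWWWWWZZZZZZZZZZZZZZZZZZZZZZZZ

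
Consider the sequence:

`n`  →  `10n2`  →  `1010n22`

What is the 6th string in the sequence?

s(k+1) = 10·s(k)·2, so each term gains 10 as a prefix and 2 as a suffix.
From 1010n22, 3 further steps: 1010n22 → 101010n222 → 10101010n2222 → (answer).

1010101010n22222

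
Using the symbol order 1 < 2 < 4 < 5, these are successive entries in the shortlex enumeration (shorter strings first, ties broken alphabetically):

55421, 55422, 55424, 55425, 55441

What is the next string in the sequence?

55442

The successor of 55441 increments the rightmost position that isn't already 5 and resets every position after it to 1.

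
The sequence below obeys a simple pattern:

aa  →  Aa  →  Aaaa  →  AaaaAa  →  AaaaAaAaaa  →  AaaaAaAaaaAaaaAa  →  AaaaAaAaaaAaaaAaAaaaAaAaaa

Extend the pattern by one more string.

Each term (from the third on) is the previous term followed by the one before it: term 3 = Aa·aa = Aaaa.
Continuing: AaaaAaAaaaAaaaAaAaaaAaAaaa · AaaaAaAaaaAaaaAa gives term 8.

AaaaAaAaaaAaaaAaAaaaAaAaaaAaaaAaAaaaAaaaAa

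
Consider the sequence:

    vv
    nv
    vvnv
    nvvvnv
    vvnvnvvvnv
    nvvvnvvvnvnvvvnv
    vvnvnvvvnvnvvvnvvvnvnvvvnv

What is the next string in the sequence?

This is a Fibonacci-style word recurrence s(k) = s(k−2)·s(k−1): e.g. vv·nv = vvnv.
Continuing: nvvvnvvvnvnvvvnv · vvnvnvvvnvnvvvnvvvnvnvvvnv gives term 8.

nvvvnvvvnvnvvvnvvvnvnvvvnvnvvvnvvvnvnvvvnv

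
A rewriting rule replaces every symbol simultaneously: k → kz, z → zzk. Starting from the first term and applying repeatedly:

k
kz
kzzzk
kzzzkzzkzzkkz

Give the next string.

Applying the rule to each of the 13 symbols of kzzzkzzkzzkkz gives the pieces kz zzk zzk zzk kz zzk zzk kz zzk zzk kz kz zzk, which concatenate to the answer.

kzzzkzzkzzkkzzzkzzkkzzzkzzkkzkzzzk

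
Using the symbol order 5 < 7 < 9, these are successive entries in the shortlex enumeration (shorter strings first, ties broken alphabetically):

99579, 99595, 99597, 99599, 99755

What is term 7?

Advancing 2 positions from 99755 through 99755 → 99757 reaches term 7.

99759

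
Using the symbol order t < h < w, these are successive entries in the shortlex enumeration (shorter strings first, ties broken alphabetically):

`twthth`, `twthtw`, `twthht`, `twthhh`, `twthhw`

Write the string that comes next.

Treat twthhw as a base-3 numeral over the given alphabet and add one, carrying through any trailing w's.

twthwt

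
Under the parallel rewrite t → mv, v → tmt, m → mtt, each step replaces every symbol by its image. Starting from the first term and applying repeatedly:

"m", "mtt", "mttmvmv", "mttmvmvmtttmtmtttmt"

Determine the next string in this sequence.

mttmvmvmtttmtmtttmtmttmvmvmvmttmvmttmvmvmvmttmv

Replace each of the 19 characters of mttmvmvmtttmtmtttmt in place — mtt mv mv mtt tmt mtt tmt mtt mv mv mv mtt mv mtt mv mv mv mtt mv — and concatenate.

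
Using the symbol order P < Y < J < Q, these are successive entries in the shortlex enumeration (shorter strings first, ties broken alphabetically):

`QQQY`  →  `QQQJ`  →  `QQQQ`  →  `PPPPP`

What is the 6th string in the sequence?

PPPPJ

Continuing the enumeration 2 steps past PPPPP: PPPPP → PPPPY → (answer).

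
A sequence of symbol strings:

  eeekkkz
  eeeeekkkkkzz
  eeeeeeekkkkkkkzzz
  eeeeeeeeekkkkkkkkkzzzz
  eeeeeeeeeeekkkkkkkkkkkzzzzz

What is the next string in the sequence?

eeeeeeeeeeeeekkkkkkkkkkkkkzzzzzz

Each string has the form e^{2n+1} k^{2n+1} z^{n} (n = 1, 2, …).
Setting n = 6 gives 13, 13, 6 characters in each block.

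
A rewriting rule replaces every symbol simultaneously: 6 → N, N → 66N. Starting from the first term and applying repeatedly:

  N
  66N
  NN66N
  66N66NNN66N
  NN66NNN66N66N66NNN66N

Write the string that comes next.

Rewriting the 21 symbols of NN66NNN66N66N66NNN66N one by one yields 66N 66N N N 66N 66N 66N N N 66N N N 66N N N 66N 66N 66N N N 66N; concatenated:

66N66NNN66N66N66NNN66NNN66NNN66N66N66NNN66N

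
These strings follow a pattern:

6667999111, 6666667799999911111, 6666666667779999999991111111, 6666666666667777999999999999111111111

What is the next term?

Each string has the form 6^{3n} 7^{n} 9^{3n} 1^{2n+1} (n = 1, 2, …).
For the next term, n = 5, so the run lengths are 15, 5, 15, 11.

6666666666666667777799999999999999911111111111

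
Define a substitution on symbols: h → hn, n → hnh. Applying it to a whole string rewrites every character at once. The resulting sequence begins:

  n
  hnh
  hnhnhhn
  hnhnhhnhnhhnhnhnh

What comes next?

hnhnhhnhnhhnhnhnhhnhnhhnhnhnhhnhnhhnhnhhn

Replace each of the 17 characters of hnhnhhnhnhhnhnhnh in place — hn hnh hn hnh hn hn hnh hn hnh hn hn hnh hn hnh hn hnh hn — and concatenate.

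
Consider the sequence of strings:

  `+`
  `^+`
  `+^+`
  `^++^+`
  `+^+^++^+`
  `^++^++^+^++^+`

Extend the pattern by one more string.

+^+^++^+^++^++^+^++^+

From term 3 onward, concatenate the second-to-last term with the last: +·^+ = +^+, ^+·+^+ = ^++^+, …
The next term joins +^+^++^+ and ^++^++^+^++^+.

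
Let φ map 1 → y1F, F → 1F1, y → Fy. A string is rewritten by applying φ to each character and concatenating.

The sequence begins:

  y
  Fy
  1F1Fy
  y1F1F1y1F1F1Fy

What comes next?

φ(y1F1F1y1F1F1Fy) expands symbol-by-symbol to Fy y1F 1F1 y1F 1F1 y1F Fy y1F 1F1 y1F 1F1 y1F 1F1 Fy; joining the 14 pieces gives the next term.

Fyy1F1F1y1F1F1y1FFyy1F1F1y1F1F1y1F1F1Fy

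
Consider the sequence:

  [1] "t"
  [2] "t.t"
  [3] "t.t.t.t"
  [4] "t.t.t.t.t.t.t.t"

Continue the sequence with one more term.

Each string is two copies of the previous one joined by '.'.
One more doubling of t.t.t.t.t.t.t.t gives the answer.

t.t.t.t.t.t.t.t.t.t.t.t.t.t.t.t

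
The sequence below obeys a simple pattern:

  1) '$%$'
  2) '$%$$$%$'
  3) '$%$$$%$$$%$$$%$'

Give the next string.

Every step duplicates the string with '$' between the halves.
Doubling $%$$$%$$$%$$$%$ with '$' between the halves:

$%$$$%$$$%$$$%$$$%$$$%$$$%$$$%$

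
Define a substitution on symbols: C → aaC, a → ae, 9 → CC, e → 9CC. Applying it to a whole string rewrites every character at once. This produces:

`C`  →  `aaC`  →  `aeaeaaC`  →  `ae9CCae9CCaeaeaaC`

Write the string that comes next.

Replace each of the 17 characters of ae9CCae9CCaeaeaaC in place — ae 9CC CC aaC aaC ae 9CC CC aaC aaC ae 9CC ae 9CC ae ae aaC — and concatenate.

ae9CCCCaaCaaCae9CCCCaaCaaCae9CCae9CCaeaeaaC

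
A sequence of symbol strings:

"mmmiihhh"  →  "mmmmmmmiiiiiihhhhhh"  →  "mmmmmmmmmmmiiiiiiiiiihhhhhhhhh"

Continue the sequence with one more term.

mmmmmmmmmmmmmmmiiiiiiiiiiiiiihhhhhhhhhhhh

The n-th term is 4n-1 m's then 4n-2 i's then 3n h's (n = 1, 2, …).
Setting n = 4 gives 15, 14, 12 characters in each block.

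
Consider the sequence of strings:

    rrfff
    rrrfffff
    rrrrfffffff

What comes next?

rrrrrfffffffff

Reading off run lengths: r runs 2, 3, 4; f runs 3, 5, 7 — each is linear in n, where the shown terms are n = 2, 3, 4.
At n = 5 the blocks have lengths 5, 9.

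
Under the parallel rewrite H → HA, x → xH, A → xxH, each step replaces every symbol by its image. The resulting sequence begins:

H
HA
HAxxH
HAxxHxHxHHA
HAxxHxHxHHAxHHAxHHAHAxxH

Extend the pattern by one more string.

Replace each of the 24 characters of HAxxHxHxHHAxHHAxHHAHAxxH in place — HA xxH xH xH HA xH HA xH HA HA xxH xH HA HA xxH xH HA HA xxH HA xxH xH xH HA — and concatenate.

HAxxHxHxHHAxHHAxHHAHAxxHxHHAHAxxHxHHAHAxxHHAxxHxHxHHA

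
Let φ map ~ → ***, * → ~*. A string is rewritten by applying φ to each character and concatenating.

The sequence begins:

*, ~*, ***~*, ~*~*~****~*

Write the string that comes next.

***~****~****~*~*~*~****~*

Rewriting each symbol of ~*~*~****~*: ~→***, *→~*, ~→***, *→~*, ~→***, *→~*, *→~*, *→~*, *→~*, ~→***, *→~*, which concatenates to *** ~* *** ~* *** ~* ~* ~* ~* *** ~*.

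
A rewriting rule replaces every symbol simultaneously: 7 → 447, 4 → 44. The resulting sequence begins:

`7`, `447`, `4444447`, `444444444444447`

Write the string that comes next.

Replace each of the 15 characters of 444444444444447 in place — 44 44 44 44 44 44 44 44 44 44 44 44 44 44 447 — and concatenate.

4444444444444444444444444444447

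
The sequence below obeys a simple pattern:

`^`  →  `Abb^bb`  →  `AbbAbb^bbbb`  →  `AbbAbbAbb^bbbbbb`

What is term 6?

Each term wraps the previous one in Abb on the left and bb on the right.
From AbbAbbAbb^bbbbbb, 2 further steps: AbbAbbAbb^bbbbbb → AbbAbbAbbAbb^bbbbbbbb → (answer).

AbbAbbAbbAbbAbb^bbbbbbbbbb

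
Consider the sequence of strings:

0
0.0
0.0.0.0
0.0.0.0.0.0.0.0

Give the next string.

0.0.0.0.0.0.0.0.0.0.0.0.0.0.0.0

Every step duplicates the string with '.' between the halves.
So the next term is two copies of 0.0.0.0.0.0.0.0 with '.' between the halves.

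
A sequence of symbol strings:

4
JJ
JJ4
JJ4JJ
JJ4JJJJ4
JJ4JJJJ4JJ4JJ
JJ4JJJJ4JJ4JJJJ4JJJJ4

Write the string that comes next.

Each term (from the third on) is the previous term followed by the one before it: term 3 = JJ·4 = JJ4.
So term 8 is JJ4JJJJ4JJ4JJJJ4JJJJ4·JJ4JJJJ4JJ4JJ.

JJ4JJJJ4JJ4JJJJ4JJJJ4JJ4JJJJ4JJ4JJ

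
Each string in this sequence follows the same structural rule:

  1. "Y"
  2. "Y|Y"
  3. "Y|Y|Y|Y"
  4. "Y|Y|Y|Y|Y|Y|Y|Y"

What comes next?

s(k+1) = s(k)·|·s(k) — each term doubles the last with '|' between the halves.
One more doubling of Y|Y|Y|Y|Y|Y|Y|Y gives the answer.

Y|Y|Y|Y|Y|Y|Y|Y|Y|Y|Y|Y|Y|Y|Y|Y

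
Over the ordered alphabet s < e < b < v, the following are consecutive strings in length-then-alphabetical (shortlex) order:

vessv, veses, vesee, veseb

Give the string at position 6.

vesbs

Stepping forward 2 times from veseb: veseb → vesev, then the target.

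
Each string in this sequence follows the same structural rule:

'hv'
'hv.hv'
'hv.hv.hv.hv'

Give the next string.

Each string is two copies of the previous one joined by '.'.
One more doubling of hv.hv.hv.hv gives the answer.

hv.hv.hv.hv.hv.hv.hv.hv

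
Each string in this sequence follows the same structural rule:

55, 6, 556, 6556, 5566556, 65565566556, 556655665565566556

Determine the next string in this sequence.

Each term (from the third on) is the two preceding terms concatenated in order: term 3 = 55·6 = 556.
Continuing: 65565566556 · 556655665565566556 gives term 8.

65565566556556655665565566556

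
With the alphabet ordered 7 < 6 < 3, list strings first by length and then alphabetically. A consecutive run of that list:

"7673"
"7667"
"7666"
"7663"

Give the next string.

7637

The successor of 7663 increments the rightmost position that isn't already 3 and resets every position after it to 7.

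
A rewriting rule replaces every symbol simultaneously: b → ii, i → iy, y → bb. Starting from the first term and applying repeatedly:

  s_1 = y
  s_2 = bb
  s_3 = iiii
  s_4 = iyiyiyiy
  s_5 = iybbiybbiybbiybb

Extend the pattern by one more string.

iybbiiiiiybbiiiiiybbiiiiiybbiiii

Replace each of the 16 characters of iybbiybbiybbiybb in place — iy bb ii ii iy bb ii ii iy bb ii ii iy bb ii ii — and concatenate.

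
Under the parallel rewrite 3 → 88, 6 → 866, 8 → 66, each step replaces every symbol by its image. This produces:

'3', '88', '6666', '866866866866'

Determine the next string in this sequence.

Apply φ to 866866866866 symbol by symbol: 8→66, 6→866, 6→866, 8→66, 6→866, 6→866, 8→66, 6→866, 6→866, 8→66, 6→866, 6→866; joined: 66 866 866 66 866 866 66 866 866 66 866 866.

66866866668668666686686666866866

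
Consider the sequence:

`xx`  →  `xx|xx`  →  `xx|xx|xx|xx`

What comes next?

xx|xx|xx|xx|xx|xx|xx|xx

Every step duplicates the string with '|' between the halves.
One more doubling of xx|xx|xx|xx gives the answer.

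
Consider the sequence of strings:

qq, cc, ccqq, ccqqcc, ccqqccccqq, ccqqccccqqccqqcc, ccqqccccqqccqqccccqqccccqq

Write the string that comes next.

Each term (from the third on) is the previous term followed by the one before it: term 3 = cc·qq = ccqq.
So term 8 is ccqqccccqqccqqccccqqccccqq·ccqqccccqqccqqcc.

ccqqccccqqccqqccccqqccccqqccqqccccqqccqqcc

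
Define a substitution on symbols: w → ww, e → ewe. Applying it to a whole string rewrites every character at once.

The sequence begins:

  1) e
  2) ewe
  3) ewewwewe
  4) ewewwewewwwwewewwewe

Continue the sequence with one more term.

Rewriting the 20 symbols of ewewwewewwwwewewwewe one by one yields ewe ww ewe ww ww ewe ww ewe ww ww ww ww ewe ww ewe ww ww ewe ww ewe; concatenated:

ewewwewewwwwewewwewewwwwwwwwewewwewewwwwewewwewe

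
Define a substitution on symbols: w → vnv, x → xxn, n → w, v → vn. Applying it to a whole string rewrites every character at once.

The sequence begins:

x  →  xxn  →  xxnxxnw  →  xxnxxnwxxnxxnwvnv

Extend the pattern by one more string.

Applying the rule to each of the 17 symbols of xxnxxnwxxnxxnwvnv gives the pieces xxn xxn w xxn xxn w vnv xxn xxn w xxn xxn w vnv vn w vn, which concatenate to the answer.

xxnxxnwxxnxxnwvnvxxnxxnwxxnxxnwvnvvnwvn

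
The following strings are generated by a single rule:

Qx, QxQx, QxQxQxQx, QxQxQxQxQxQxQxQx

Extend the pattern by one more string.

QxQxQxQxQxQxQxQxQxQxQxQxQxQxQxQx

s(k+1) = s(k)·s(k) — each term doubles the last.
One more doubling of QxQxQxQxQxQxQxQx gives the answer.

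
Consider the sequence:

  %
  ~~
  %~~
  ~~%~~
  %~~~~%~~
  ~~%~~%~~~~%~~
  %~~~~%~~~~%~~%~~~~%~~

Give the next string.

Each term (from the third on) is the two preceding terms concatenated in order: term 3 = %·~~ = %~~.
The next term joins ~~%~~%~~~~%~~ and %~~~~%~~~~%~~%~~~~%~~.

~~%~~%~~~~%~~%~~~~%~~~~%~~%~~~~%~~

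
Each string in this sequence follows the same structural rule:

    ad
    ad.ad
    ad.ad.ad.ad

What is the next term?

Each string is two copies of the previous one joined by '.'.
One more doubling of ad.ad.ad.ad gives the answer.

ad.ad.ad.ad.ad.ad.ad.ad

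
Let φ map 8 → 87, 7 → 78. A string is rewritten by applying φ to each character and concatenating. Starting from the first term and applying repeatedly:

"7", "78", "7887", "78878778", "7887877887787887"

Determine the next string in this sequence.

Rewriting the 16 symbols of 7887877887787887 one by one yields 78 87 87 78 87 78 78 87 87 78 78 87 78 87 87 78; concatenated:

78878778877878878778788778878778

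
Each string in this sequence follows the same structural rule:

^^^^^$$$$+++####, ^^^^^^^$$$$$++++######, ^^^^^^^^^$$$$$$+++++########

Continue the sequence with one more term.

^^^^^^^^^^^$$$$$$$++++++##########

The n-th term is 2n+1 ^'s then n+2 $'s then n+1 +'s then 2n #'s, where the shown terms are n = 2, 3, 4.
For the next term, n = 5, so the run lengths are 11, 7, 6, 10.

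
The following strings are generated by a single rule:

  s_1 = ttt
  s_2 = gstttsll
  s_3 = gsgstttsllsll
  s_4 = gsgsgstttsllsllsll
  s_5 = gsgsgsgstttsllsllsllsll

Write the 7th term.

Each term wraps the previous one in gs on the left and sll on the right.
From gsgsgsgstttsllsllsllsll, 2 further steps: gsgsgsgstttsllsllsllsll → gsgsgsgsgstttsllsllsllsllsll → (answer).

gsgsgsgsgsgstttsllsllsllsllsllsll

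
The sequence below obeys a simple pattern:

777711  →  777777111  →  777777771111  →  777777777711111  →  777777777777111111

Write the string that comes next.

777777777777771111111

Term n consists of 2n 7's, followed by n 1's, where the shown terms are n = 2, 3, 4, 5, 6.
At n = 7 the blocks have lengths 14, 7.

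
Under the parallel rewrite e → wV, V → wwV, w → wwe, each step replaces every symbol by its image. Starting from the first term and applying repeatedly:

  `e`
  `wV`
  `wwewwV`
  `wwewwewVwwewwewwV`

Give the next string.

φ(wwewwewVwwewwewwV) expands symbol-by-symbol to wwe wwe wV wwe wwe wV wwe wwV wwe wwe wV wwe wwe wV wwe wwe wwV; joining the 17 pieces gives the next term.

wwewwewVwwewwewVwwewwVwwewwewVwwewwewVwwewwewwV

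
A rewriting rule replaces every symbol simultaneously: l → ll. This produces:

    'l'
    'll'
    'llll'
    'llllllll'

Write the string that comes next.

Apply φ to llllllll symbol by symbol: l→ll, l→ll, l→ll, l→ll, l→ll, l→ll, l→ll, l→ll; joined: ll ll ll ll ll ll ll ll.

llllllllllllllll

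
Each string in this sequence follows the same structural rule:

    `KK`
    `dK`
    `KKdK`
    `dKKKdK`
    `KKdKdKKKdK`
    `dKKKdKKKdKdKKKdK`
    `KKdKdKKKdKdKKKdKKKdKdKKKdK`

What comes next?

dKKKdKKKdKdKKKdKKKdKdKKKdKdKKKdKKKdKdKKKdK

This is a Fibonacci-style word recurrence s(k) = s(k−2)·s(k−1): e.g. KK·dK = KKdK.
The next term joins dKKKdKKKdKdKKKdK and KKdKdKKKdKdKKKdKKKdKdKKKdK.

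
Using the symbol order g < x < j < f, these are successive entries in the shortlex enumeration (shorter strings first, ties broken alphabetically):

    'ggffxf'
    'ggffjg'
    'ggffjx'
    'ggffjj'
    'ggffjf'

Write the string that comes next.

ggfffg

Find the rightmost character of ggffjf below f, bump it to the next letter, and reset everything to its right to g.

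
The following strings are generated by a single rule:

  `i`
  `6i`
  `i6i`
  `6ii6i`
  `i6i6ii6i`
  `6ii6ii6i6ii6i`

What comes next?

i6i6ii6i6ii6ii6i6ii6i

Each term (from the third on) is the two preceding terms concatenated in order: term 3 = i·6i = i6i.
The next term joins i6i6ii6i and 6ii6ii6i6ii6i.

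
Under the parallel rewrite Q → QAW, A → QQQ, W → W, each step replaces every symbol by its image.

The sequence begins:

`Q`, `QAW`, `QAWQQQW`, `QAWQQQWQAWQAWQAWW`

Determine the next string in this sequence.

φ(QAWQQQWQAWQAWQAWW) expands symbol-by-symbol to QAW QQQ W QAW QAW QAW W QAW QQQ W QAW QQQ W QAW QQQ W W; joining the 17 pieces gives the next term.

QAWQQQWQAWQAWQAWWQAWQQQWQAWQQQWQAWQQQWW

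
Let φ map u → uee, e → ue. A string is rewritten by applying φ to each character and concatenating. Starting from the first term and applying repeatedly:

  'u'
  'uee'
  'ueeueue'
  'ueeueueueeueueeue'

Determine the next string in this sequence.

Rewriting the 17 symbols of ueeueueueeueueeue one by one yields uee ue ue uee ue uee ue uee ue ue uee ue uee ue ue uee ue; concatenated:

ueeueueueeueueeueueeueueueeueueeueueueeue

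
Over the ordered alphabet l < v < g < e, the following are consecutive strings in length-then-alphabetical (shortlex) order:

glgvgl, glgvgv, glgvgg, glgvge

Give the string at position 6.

glgvev

Continuing the enumeration 2 steps past glgvge: glgvge → glgvel → (answer).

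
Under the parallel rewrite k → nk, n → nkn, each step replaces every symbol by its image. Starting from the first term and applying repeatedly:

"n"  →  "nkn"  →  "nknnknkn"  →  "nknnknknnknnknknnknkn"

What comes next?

Applying the rule to each of the 21 symbols of nknnknknnknnknknnknkn gives the pieces nkn nk nkn nkn nk nkn nk nkn nkn nk nkn nkn nk nkn nk nkn nkn nk nkn nk nkn, which concatenate to the answer.

nknnknknnknnknknnknknnknnknknnknnknknnknknnknnknknnknkn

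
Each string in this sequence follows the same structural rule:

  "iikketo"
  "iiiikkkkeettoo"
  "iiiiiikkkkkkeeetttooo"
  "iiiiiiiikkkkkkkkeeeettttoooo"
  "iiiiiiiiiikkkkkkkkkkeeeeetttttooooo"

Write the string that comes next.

iiiiiiiiiiiikkkkkkkkkkkkeeeeeettttttoooooo

Term n consists of 2n i's, followed by 2n k's, followed by n e's, followed by n t's, followed by n o's (n = 1, 2, …).
At n = 6 the blocks have lengths 12, 12, 6, 6, 6.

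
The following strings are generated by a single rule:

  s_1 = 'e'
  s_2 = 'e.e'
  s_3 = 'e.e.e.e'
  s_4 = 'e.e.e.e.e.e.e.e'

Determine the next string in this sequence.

e.e.e.e.e.e.e.e.e.e.e.e.e.e.e.e

s(k+1) = s(k)·.·s(k) — each term doubles the last with '.' between the halves.
One more doubling of e.e.e.e.e.e.e.e gives the answer.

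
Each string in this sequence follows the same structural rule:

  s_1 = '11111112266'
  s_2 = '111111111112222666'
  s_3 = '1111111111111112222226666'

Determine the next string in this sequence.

Each string has the form 1^{4n-1} 2^{2n-2} 6^{n}, where the shown terms are n = 2, 3, 4.
For the next term, n = 5, so the run lengths are 19, 8, 5.

11111111111111111112222222266666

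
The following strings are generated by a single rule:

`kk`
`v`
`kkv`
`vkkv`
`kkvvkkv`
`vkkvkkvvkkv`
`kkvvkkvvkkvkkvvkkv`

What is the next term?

From term 3 onward, concatenate the second-to-last term with the last: kk·v = kkv, v·kkv = vkkv, …
So term 8 is vkkvkkvvkkv·kkvvkkvvkkvkkvvkkv.

vkkvkkvvkkvkkvvkkvvkkvkkvvkkv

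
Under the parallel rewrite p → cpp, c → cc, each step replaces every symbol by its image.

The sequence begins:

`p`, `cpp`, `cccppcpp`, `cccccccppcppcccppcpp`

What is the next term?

Replace each of the 20 characters of cccccccppcppcccppcpp in place — cc cc cc cc cc cc cc cpp cpp cc cpp cpp cc cc cc cpp cpp cc cpp cpp — and concatenate.

cccccccccccccccppcppcccppcppcccccccppcppcccppcpp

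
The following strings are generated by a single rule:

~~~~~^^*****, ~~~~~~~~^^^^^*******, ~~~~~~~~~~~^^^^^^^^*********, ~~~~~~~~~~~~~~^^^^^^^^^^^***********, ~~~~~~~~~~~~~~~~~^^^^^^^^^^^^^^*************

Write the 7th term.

Each string has the form ~^{3n+2} ^^{3n-1} *^{2n+3} (n = 1, 2, …).
At n = 7 the blocks have lengths 23, 20, 17.

~~~~~~~~~~~~~~~~~~~~~~~^^^^^^^^^^^^^^^^^^^^*****************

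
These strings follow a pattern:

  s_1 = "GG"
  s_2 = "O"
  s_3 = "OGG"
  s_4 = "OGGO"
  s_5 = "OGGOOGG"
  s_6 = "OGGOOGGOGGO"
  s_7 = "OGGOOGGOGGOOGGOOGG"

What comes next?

OGGOOGGOGGOOGGOOGGOGGOOGGOGGO

From term 3 onward, concatenate the last term with the second-to-last: O·GG = OGG, OGG·O = OGGO, …
So term 8 is OGGOOGGOGGOOGGOOGG·OGGOOGGOGGO.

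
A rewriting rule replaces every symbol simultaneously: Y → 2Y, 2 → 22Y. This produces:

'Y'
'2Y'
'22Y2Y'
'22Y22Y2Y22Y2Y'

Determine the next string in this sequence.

Rewriting the 13 symbols of 22Y22Y2Y22Y2Y one by one yields 22Y 22Y 2Y 22Y 22Y 2Y 22Y 2Y 22Y 22Y 2Y 22Y 2Y; concatenated:

22Y22Y2Y22Y22Y2Y22Y2Y22Y22Y2Y22Y2Y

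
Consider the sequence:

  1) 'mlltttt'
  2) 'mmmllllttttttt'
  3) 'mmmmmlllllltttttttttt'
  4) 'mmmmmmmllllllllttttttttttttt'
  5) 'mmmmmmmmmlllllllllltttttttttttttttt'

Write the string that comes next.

Reading off run lengths: m runs 1, 3, 5, 7, 9; l runs 2, 4, 6, 8, 10; t runs 4, 7, 10, 13, 16 — each is linear in n (n = 1, 2, …).
For the next term, n = 6, so the run lengths are 11, 12, 19.

mmmmmmmmmmmllllllllllllttttttttttttttttttt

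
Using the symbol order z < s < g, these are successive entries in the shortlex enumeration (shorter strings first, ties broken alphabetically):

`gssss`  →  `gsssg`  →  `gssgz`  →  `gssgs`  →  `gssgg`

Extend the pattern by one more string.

The successor of gssgg increments the rightmost position that isn't already g and resets every position after it to z.

gsgzz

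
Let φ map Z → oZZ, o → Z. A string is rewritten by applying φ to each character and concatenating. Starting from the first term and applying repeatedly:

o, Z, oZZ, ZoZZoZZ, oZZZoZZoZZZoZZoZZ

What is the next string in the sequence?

φ(oZZZoZZoZZZoZZoZZ) expands symbol-by-symbol to Z oZZ oZZ oZZ Z oZZ oZZ Z oZZ oZZ oZZ Z oZZ oZZ Z oZZ oZZ; joining the 17 pieces gives the next term.

ZoZZoZZoZZZoZZoZZZoZZoZZoZZZoZZoZZZoZZoZZ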